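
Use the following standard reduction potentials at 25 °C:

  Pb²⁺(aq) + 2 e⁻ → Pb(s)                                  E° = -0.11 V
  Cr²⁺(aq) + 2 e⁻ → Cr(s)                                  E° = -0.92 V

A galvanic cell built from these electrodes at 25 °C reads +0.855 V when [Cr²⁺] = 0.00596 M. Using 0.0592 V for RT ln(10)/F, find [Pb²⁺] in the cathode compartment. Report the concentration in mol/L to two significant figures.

Pb²⁺/Pb is the cathode, Cr²⁺/Cr the anode: E°cell = +0.81 V, n = 2.
Overall reaction: Pb²⁺(aq) + Cr(s) → Pb(s) + Cr²⁺(aq); Q = [Cr²⁺]^1/[Pb²⁺]^1.
From E = E° − (0.0592/n) log Q: log Q = (E° − E)·n/0.0592 = (+0.81 − (+0.855))·2/0.0592 = -1.5203.
So 1·log[Pb²⁺] = 1·log(0.00596) − log Q = -2.2248 − (-1.5203) = -0.7045; [Pb²⁺] = 10^(-0.7045) ≈ 0.20 M.

0.20 M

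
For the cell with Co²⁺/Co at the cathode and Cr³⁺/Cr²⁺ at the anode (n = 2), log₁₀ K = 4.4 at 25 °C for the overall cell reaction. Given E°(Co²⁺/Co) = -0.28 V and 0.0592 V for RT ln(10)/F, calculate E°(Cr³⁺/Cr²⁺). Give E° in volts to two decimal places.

E°cell = (0.0592/n)·log K = (0.0592/2)(4.4) = +0.130 V.
Since Co²⁺/Co is the cathode and Cr³⁺/Cr²⁺ the anode, E°cell = E°(Co²⁺/Co) − E°(Cr³⁺/Cr²⁺).
So E°(Cr³⁺/Cr²⁺) = E°(Co²⁺/Co) − E°cell = (-0.28) − (+0.130) = -0.41 V.

-0.41 V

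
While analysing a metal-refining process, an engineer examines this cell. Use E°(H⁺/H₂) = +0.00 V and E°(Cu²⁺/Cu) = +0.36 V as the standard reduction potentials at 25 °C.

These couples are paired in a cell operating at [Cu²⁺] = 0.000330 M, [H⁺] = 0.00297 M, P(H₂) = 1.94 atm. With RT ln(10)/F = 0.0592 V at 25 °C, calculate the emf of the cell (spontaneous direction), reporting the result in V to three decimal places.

Cu²⁺/Cu is the cathode (higher E°), H⁺/H₂ the anode: E°cell = +0.36 − (+0.00) = +0.36 V, n = 2.
Overall: Cu²⁺(aq) + H₂(g) → Cu(s) + 2 H⁺(aq)
Q = [H⁺]^2 / ([Cu²⁺]·P(H₂)); log Q = -1.861.
E = E° − (0.0592/n) log Q = +0.36 − (0.0592/2)(-1.861) = +0.415 V.

+0.415 V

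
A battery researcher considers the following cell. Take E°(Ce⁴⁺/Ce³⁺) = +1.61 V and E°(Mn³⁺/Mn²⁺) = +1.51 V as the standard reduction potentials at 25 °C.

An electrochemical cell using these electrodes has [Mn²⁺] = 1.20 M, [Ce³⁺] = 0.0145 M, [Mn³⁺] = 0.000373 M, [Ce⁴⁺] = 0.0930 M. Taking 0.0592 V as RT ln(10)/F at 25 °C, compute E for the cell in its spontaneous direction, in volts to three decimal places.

+0.355 V

Ce⁴⁺/Ce³⁺ is the cathode (higher E°), Mn³⁺/Mn²⁺ the anode: E°cell = +1.61 − (+1.51) = +0.10 V, n = 1.
Overall: Ce⁴⁺(aq) + Mn²⁺(aq) → Ce³⁺(aq) + Mn³⁺(aq)
Q = [Ce³⁺]·[Mn³⁺] / ([Ce⁴⁺]·[Mn²⁺]); log Q = -4.315.
E = E° − (0.0592/n) log Q = +0.10 − (0.0592/1)(-4.315) = +0.355 V.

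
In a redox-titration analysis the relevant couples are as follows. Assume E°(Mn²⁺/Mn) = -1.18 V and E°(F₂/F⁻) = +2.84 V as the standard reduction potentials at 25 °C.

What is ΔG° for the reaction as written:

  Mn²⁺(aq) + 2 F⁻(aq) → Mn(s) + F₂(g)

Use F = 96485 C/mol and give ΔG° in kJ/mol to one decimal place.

+775.7 kJ/mol

As written, Mn²⁺/Mn is reduced (cathode) and F₂/F⁻ is oxidised (anode), so E°cell = (-1.18) − (+2.84) = -4.02 V.
Balancing electrons gives n = 2.
ΔG° = −nFE° = −(2)(96485)(-4.02) = 775,739 J = +775.7 kJ/mol.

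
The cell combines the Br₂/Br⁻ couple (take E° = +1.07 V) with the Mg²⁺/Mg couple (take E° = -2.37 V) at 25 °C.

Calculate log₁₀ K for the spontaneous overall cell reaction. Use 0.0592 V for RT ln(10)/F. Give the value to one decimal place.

116.2

Cathode: Br₂/Br⁻; anode: Mg²⁺/Mg. E°cell = +3.44 V, n = 2.
log K = nE°cell / 0.0592 = (2)(+3.44) / 0.0592 = 116.2.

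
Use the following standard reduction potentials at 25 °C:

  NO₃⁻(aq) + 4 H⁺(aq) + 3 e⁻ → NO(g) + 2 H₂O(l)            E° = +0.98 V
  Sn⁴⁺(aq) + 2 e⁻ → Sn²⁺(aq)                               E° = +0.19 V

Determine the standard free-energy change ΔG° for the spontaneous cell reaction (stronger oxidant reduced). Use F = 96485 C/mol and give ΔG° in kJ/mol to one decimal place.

NO₃⁻/NO (E° = +0.98 V) is the cathode; Sn⁴⁺/Sn²⁺ (E° = +0.19 V) is the anode, so E°cell = +0.79 V.
Balancing electrons gives n = 6 (lcm of 3 and 2).
ΔG° = −nFE° = −(6)(96485)(+0.79) = -457,339 J = -457.3 kJ/mol.

-457.3 kJ/mol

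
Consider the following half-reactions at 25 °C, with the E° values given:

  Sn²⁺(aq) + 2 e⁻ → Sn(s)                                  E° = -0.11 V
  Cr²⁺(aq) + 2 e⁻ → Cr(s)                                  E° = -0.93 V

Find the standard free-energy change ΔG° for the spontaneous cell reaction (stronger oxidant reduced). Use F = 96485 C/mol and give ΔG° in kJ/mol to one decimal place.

Sn²⁺/Sn (E° = -0.11 V) is the cathode; Cr²⁺/Cr (E° = -0.93 V) is the anode, so E°cell = +0.82 V.
Balancing electrons gives n = 2 (lcm of 2 and 2).
ΔG° = −nFE° = −(2)(96485)(+0.82) = -158,235 J = -158.2 kJ/mol.

-158.2 kJ/mol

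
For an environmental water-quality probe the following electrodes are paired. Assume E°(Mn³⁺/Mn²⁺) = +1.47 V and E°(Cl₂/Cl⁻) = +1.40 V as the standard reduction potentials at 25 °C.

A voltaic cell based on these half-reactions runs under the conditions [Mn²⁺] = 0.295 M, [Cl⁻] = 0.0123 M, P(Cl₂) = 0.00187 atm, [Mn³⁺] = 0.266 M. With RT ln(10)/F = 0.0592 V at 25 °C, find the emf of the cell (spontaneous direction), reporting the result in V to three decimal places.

+0.035 V

Mn³⁺/Mn²⁺ is the cathode (higher E°), Cl₂/Cl⁻ the anode: E°cell = +1.47 − (+1.40) = +0.07 V, n = 2.
Overall: 2 Mn³⁺(aq) + 2 Cl⁻(aq) → 2 Mn²⁺(aq) + Cl₂(g)
Q = [Mn²⁺]^2·P(Cl₂) / ([Mn³⁺]^2·[Cl⁻]^2); log Q = 1.182.
E = E° − (0.0592/n) log Q = +0.07 − (0.0592/2)(1.182) = +0.035 V.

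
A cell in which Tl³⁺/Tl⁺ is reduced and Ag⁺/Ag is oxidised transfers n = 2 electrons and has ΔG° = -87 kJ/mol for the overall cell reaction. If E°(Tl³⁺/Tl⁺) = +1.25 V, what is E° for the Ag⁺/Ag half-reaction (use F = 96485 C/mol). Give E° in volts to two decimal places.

+0.80 V

E°cell = −ΔG°/(nF) = −(-87×10³)/((2)(96485)) = +0.451 V.
Since Tl³⁺/Tl⁺ is the cathode and Ag⁺/Ag the anode, E°cell = E°(Tl³⁺/Tl⁺) − E°(Ag⁺/Ag).
So E°(Ag⁺/Ag) = E°(Tl³⁺/Tl⁺) − E°cell = (+1.25) − (+0.451) = +0.80 V.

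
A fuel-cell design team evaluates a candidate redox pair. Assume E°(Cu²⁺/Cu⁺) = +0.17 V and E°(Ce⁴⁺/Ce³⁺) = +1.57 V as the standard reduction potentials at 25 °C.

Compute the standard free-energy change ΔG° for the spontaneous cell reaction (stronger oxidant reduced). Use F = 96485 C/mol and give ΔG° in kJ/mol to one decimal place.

Ce⁴⁺/Ce³⁺ (E° = +1.57 V) is the cathode; Cu²⁺/Cu⁺ (E° = +0.17 V) is the anode, so E°cell = +1.40 V.
Balancing electrons gives n = 1 (lcm of 1 and 1).
ΔG° = −nFE° = −(1)(96485)(+1.40) = -135,079 J = -135.1 kJ/mol.

-135.1 kJ/mol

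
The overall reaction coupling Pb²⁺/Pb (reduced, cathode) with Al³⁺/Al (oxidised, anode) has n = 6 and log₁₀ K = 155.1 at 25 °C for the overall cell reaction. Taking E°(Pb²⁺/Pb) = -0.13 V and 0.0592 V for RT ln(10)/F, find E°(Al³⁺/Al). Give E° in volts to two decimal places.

-1.66 V

E°cell = (0.0592/n)·log K = (0.0592/6)(155.1) = +1.530 V.
Since Pb²⁺/Pb is the cathode and Al³⁺/Al the anode, E°cell = E°(Pb²⁺/Pb) − E°(Al³⁺/Al).
So E°(Al³⁺/Al) = E°(Pb²⁺/Pb) − E°cell = (-0.13) − (+1.530) = -1.66 V.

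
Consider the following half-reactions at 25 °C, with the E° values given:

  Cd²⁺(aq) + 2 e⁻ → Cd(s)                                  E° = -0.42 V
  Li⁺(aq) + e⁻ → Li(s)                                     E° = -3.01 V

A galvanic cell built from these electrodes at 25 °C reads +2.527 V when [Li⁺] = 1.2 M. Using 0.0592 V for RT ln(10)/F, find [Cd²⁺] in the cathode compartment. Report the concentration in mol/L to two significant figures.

Cd²⁺/Cd is the cathode, Li⁺/Li the anode: E°cell = +2.59 V, n = 2.
Overall reaction: Cd²⁺(aq) + 2 Li(s) → Cd(s) + 2 Li⁺(aq); Q = [Li⁺]^2/[Cd²⁺]^1.
From E = E° − (0.0592/n) log Q: log Q = (E° − E)·n/0.0592 = (+2.59 − (+2.527))·2/0.0592 = 2.1284.
So 1·log[Cd²⁺] = 2·log(1.2) − log Q = 0.1584 − (2.1284) = -1.9700; [Cd²⁺] = 10^(-1.9700) ≈ 0.011 M.

0.011 M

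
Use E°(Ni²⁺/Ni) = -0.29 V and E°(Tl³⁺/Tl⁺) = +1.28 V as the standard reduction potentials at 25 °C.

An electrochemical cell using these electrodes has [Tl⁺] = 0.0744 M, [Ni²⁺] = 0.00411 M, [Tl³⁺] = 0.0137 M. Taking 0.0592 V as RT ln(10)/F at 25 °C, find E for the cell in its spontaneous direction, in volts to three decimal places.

+1.619 V

Tl³⁺/Tl⁺ is the cathode (higher E°), Ni²⁺/Ni the anode: E°cell = +1.28 − (-0.29) = +1.57 V, n = 2.
Overall: Tl³⁺(aq) + Ni(s) → Tl⁺(aq) + Ni²⁺(aq)
Q = [Tl⁺]·[Ni²⁺] / ([Tl³⁺]); log Q = -1.651.
E = E° − (0.0592/n) log Q = +1.57 − (0.0592/2)(-1.651) = +1.619 V.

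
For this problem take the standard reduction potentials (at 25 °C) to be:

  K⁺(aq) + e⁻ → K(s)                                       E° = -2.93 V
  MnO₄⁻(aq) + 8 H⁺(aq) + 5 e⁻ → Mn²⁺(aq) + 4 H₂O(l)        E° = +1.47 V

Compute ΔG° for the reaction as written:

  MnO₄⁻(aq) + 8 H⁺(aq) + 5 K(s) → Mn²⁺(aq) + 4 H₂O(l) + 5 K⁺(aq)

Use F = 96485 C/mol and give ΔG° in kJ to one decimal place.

As written, MnO₄⁻/Mn²⁺ is reduced (cathode) and K⁺/K is oxidised (anode), so E°cell = (+1.47) − (-2.93) = +4.40 V.
Balancing electrons gives n = 5.
ΔG° = −nFE° = −(5)(96485)(+4.40) = -2,122,670 J = -2122.7 kJ.

-2122.7 kJ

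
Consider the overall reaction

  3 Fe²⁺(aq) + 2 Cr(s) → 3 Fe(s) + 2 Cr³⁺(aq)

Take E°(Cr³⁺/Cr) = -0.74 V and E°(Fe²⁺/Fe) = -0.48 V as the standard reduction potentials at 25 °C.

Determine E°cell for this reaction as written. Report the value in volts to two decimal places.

+0.26 V

The Fe²⁺/Fe couple has the higher reduction potential, so it is the cathode; Cr³⁺/Cr is oxidised at the anode.
E°cell = E°(cathode) − E°(anode) = (-0.48) − (-0.74) = +0.26 V.
Since E°cell > 0, the reaction is spontaneous under standard conditions.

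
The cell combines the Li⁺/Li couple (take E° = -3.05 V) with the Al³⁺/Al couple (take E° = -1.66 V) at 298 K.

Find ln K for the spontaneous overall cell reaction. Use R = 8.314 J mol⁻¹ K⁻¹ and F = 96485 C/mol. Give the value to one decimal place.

Cathode: Al³⁺/Al; anode: Li⁺/Li. E°cell = (-1.66) − (-3.05) = +1.39 V, with n = 3.
ΔG° = −nFE° = −RT ln K, so ln K = nFE°/(RT) = (3)(96485)(+1.39) / ((8.314)(298)) = 162.394.

162.4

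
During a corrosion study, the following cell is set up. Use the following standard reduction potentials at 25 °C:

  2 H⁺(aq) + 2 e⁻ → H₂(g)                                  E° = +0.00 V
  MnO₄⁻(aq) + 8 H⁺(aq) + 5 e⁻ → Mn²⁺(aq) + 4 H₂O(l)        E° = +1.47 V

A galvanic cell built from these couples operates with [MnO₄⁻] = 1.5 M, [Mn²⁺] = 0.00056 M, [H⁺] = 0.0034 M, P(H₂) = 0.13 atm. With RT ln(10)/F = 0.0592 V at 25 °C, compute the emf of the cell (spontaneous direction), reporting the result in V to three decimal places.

+1.397 V

MnO₄⁻/Mn²⁺ is the cathode (higher E°), H⁺/H₂ the anode: E°cell = +1.47 − (+0.00) = +1.47 V, n = 10.
Overall: 2 MnO₄⁻(aq) + 6 H⁺(aq) + 5 H₂(g) → 2 Mn²⁺(aq) + 8 H₂O(l)
Q = [Mn²⁺]^2 / ([MnO₄⁻]^2·[H⁺]^6·P(H₂)^5); log Q = 12.386.
E = E° − (0.0592/n) log Q = +1.47 − (0.0592/10)(12.386) = +1.397 V.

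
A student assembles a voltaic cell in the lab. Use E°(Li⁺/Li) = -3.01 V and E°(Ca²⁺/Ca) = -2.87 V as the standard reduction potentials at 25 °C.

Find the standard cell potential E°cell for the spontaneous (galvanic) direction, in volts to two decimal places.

The Ca²⁺/Ca couple has the higher reduction potential, so it is the cathode; Li⁺/Li is oxidised at the anode.
E°cell = E°(cathode) − E°(anode) = (-2.87) − (-3.01) = +0.14 V.

+0.14 V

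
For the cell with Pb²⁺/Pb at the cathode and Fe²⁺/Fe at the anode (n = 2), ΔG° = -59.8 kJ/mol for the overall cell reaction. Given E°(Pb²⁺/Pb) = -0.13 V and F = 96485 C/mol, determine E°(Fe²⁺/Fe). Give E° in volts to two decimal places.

E°cell = −ΔG°/(nF) = −(-59.8×10³)/((2)(96485)) = +0.310 V.
Since Pb²⁺/Pb is the cathode and Fe²⁺/Fe the anode, E°cell = E°(Pb²⁺/Pb) − E°(Fe²⁺/Fe).
So E°(Fe²⁺/Fe) = E°(Pb²⁺/Pb) − E°cell = (-0.13) − (+0.310) = -0.44 V.

-0.44 V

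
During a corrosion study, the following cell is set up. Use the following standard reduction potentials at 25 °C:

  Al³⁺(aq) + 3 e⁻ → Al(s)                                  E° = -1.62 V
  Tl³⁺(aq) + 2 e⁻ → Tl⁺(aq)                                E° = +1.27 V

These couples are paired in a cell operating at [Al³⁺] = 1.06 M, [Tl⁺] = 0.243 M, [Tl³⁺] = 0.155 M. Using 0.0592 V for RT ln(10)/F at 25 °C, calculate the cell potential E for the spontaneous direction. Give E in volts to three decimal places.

+2.884 V

Tl³⁺/Tl⁺ is the cathode (higher E°), Al³⁺/Al the anode: E°cell = +1.27 − (-1.62) = +2.89 V, n = 6.
Overall: 3 Tl³⁺(aq) + 2 Al(s) → 3 Tl⁺(aq) + 2 Al³⁺(aq)
Q = [Tl⁺]^3·[Al³⁺]^2 / ([Tl³⁺]^3); log Q = 0.636.
E = E° − (0.0592/n) log Q = +2.89 − (0.0592/6)(0.636) = +2.884 V.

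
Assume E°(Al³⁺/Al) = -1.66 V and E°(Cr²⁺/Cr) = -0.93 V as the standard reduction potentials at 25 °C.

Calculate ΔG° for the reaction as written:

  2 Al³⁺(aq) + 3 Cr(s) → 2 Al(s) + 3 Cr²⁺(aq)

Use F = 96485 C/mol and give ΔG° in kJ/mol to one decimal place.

As written, Al³⁺/Al is reduced (cathode) and Cr²⁺/Cr is oxidised (anode), so E°cell = (-1.66) − (-0.93) = -0.73 V.
Balancing electrons gives n = 6.
ΔG° = −nFE° = −(6)(96485)(-0.73) = 422,604 J = +422.6 kJ/mol.

+422.6 kJ/mol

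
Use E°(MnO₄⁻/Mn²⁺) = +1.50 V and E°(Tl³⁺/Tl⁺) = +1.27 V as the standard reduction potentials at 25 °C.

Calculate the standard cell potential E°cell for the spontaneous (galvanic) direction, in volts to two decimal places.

The MnO₄⁻/Mn²⁺ couple has the higher reduction potential, so it is the cathode; Tl³⁺/Tl⁺ is oxidised at the anode.
E°cell = E°(cathode) − E°(anode) = (+1.50) − (+1.27) = +0.23 V.
Since E°cell > 0, the reaction is spontaneous under standard conditions.

+0.23 V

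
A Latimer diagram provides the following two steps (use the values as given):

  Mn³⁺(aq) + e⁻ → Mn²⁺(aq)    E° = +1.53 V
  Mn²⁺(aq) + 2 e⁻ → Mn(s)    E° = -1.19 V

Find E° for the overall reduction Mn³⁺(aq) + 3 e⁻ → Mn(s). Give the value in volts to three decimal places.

Adding the free-energy changes (−nFE°) of the two steps gives −n₃FE°₃ = −n₁FE°₁ − n₂FE°₂.
E°₃ = (1×+1.53 + 2×-1.19) / 3 = (-0.850) / 3 = -0.283 V.

-0.283 V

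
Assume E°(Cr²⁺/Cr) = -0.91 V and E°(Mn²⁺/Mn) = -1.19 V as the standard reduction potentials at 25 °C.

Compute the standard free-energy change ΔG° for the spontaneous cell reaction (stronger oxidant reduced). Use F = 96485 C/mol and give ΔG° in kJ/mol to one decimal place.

Cr²⁺/Cr (E° = -0.91 V) is the cathode; Mn²⁺/Mn (E° = -1.19 V) is the anode, so E°cell = +0.28 V.
Balancing electrons gives n = 2 (lcm of 2 and 2).
ΔG° = −nFE° = −(2)(96485)(+0.28) = -54,032 J = -54.0 kJ/mol.

-54.0 kJ/mol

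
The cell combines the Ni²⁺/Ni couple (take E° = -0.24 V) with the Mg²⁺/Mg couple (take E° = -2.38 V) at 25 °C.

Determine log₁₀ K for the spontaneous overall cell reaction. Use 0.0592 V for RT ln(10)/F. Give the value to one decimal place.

Cathode: Ni²⁺/Ni; anode: Mg²⁺/Mg. E°cell = +2.14 V, n = 2.
log K = nE°cell / 0.0592 = (2)(+2.14) / 0.0592 = 72.3.

72.3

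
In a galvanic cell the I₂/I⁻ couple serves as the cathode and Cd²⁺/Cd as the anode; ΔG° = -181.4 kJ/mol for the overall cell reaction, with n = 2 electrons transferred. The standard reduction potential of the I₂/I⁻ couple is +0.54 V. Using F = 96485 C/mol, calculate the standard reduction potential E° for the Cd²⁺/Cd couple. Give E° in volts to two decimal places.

E°cell = −ΔG°/(nF) = −(-181.4×10³)/((2)(96485)) = +0.940 V.
Since I₂/I⁻ is the cathode and Cd²⁺/Cd the anode, E°cell = E°(I₂/I⁻) − E°(Cd²⁺/Cd).
So E°(Cd²⁺/Cd) = E°(I₂/I⁻) − E°cell = (+0.54) − (+0.940) = -0.40 V.

-0.40 V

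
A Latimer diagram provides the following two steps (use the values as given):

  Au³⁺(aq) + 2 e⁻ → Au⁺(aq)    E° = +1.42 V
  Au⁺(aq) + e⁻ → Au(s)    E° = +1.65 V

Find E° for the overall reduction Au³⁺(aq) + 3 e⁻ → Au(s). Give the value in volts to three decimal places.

+1.497 V

Since ΔG° = −nFE° is additive over sequential reductions, n₃E°₃ = n₁E°₁ + n₂E°₂.
E°₃ = (2×+1.42 + 1×+1.65) / 3 = (+4.490) / 3 = +1.497 V.
E° values themselves are not directly additive — weighting by electron count is essential.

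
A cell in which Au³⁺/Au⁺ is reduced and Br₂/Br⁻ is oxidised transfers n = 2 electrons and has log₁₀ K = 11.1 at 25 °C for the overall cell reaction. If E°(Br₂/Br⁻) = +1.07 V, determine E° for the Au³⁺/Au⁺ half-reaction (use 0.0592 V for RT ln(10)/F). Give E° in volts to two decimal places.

E°cell = (0.0592/n)·log K = (0.0592/2)(11.1) = +0.329 V.
Since Au³⁺/Au⁺ is the cathode and Br₂/Br⁻ the anode, E°cell = E°(Au³⁺/Au⁺) − E°(Br₂/Br⁻).
So E°(Au³⁺/Au⁺) = E°cell + E°(Br₂/Br⁻) = +0.329 + (+1.07) = +1.40 V.

+1.40 V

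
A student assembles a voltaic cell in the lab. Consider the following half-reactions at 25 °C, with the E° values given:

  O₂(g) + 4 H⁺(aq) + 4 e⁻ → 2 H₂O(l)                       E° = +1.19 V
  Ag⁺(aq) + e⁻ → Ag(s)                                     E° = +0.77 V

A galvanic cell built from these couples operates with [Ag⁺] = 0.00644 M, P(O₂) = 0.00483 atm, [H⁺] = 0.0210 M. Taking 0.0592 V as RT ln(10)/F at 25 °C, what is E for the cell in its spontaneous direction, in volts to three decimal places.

+0.416 V

O₂/H₂O is the cathode (higher E°), Ag⁺/Ag the anode: E°cell = +1.19 − (+0.77) = +0.42 V, n = 4.
Overall: O₂(g) + 4 H⁺(aq) + 4 Ag(s) → 2 H₂O(l) + 4 Ag⁺(aq)
Q = [Ag⁺]^4 / (P(O₂)·[H⁺]^4); log Q = 0.263.
E = E° − (0.0592/n) log Q = +0.42 − (0.0592/4)(0.263) = +0.416 V.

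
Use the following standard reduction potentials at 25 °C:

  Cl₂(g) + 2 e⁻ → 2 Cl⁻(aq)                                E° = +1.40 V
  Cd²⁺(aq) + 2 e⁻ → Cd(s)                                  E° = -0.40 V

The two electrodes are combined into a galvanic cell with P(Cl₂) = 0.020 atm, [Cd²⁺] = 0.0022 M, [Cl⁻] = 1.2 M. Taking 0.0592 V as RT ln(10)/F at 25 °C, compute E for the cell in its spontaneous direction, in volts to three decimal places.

+1.824 V

Cl₂/Cl⁻ is the cathode (higher E°), Cd²⁺/Cd the anode: E°cell = +1.40 − (-0.40) = +1.80 V, n = 2.
Overall: Cl₂(g) + Cd(s) → 2 Cl⁻(aq) + Cd²⁺(aq)
Q = [Cl⁻]^2·[Cd²⁺] / (P(Cl₂)); log Q = -0.800.
E = E° − (0.0592/n) log Q = +1.80 − (0.0592/2)(-0.800) = +1.824 V.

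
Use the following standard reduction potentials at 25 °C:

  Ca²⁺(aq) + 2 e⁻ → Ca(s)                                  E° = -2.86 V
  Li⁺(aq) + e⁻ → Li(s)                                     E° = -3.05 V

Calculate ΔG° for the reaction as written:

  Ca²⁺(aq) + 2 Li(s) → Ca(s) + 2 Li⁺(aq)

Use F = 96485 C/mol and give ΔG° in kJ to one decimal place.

-36.7 kJ

As written, Ca²⁺/Ca is reduced (cathode) and Li⁺/Li is oxidised (anode), so E°cell = (-2.86) − (-3.05) = +0.19 V.
Balancing electrons gives n = 2.
ΔG° = −nFE° = −(2)(96485)(+0.19) = -36,664 J = -36.7 kJ.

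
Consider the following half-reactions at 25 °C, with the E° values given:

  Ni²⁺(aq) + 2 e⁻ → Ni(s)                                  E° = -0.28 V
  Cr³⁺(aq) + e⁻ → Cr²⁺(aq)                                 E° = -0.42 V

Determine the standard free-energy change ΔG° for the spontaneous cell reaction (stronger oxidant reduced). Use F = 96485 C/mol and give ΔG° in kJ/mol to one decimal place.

Ni²⁺/Ni (E° = -0.28 V) is the cathode; Cr³⁺/Cr²⁺ (E° = -0.42 V) is the anode, so E°cell = +0.14 V.
Balancing electrons gives n = 2 (lcm of 2 and 1).
ΔG° = −nFE° = −(2)(96485)(+0.14) = -27,016 J = -27.0 kJ/mol.

-27.0 kJ/mol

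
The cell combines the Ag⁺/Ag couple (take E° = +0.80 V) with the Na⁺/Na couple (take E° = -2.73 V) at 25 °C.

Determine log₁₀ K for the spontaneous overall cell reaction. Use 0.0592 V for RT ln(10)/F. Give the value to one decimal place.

Cathode: Ag⁺/Ag; anode: Na⁺/Na. E°cell = +3.53 V, n = 1.
log K = nE°cell / 0.0592 = (1)(+3.53) / 0.0592 = 59.6.

59.6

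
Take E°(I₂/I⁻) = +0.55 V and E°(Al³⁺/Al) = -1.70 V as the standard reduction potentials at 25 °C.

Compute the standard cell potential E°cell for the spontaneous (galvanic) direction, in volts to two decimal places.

+2.25 V

The I₂/I⁻ couple has the higher reduction potential, so it is the cathode; Al³⁺/Al is oxidised at the anode.
E°cell = E°(cathode) − E°(anode) = (+0.55) − (-1.70) = +2.25 V.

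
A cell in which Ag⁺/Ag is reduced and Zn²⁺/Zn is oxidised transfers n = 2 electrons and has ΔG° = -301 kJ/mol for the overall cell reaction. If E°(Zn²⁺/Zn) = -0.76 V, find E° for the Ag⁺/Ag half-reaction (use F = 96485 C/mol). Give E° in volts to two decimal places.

E°cell = −ΔG°/(nF) = −(-301×10³)/((2)(96485)) = +1.560 V.
Since Ag⁺/Ag is the cathode and Zn²⁺/Zn the anode, E°cell = E°(Ag⁺/Ag) − E°(Zn²⁺/Zn).
So E°(Ag⁺/Ag) = E°cell + E°(Zn²⁺/Zn) = +1.560 + (-0.76) = +0.80 V.

+0.80 V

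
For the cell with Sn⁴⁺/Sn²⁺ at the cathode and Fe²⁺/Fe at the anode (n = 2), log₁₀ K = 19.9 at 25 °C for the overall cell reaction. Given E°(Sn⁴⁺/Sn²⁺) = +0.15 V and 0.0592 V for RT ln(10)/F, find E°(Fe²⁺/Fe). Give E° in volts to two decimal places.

-0.44 V

E°cell = (0.0592/n)·log K = (0.0592/2)(19.9) = +0.589 V.
Since Sn⁴⁺/Sn²⁺ is the cathode and Fe²⁺/Fe the anode, E°cell = E°(Sn⁴⁺/Sn²⁺) − E°(Fe²⁺/Fe).
So E°(Fe²⁺/Fe) = E°(Sn⁴⁺/Sn²⁺) − E°cell = (+0.15) − (+0.589) = -0.44 V.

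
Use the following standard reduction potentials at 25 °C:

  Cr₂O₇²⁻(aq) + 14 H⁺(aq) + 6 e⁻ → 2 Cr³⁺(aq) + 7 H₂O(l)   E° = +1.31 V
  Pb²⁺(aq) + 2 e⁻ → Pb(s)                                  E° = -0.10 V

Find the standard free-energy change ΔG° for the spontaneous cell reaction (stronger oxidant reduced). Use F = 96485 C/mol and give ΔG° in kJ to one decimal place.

Cr₂O₇²⁻/Cr³⁺ (E° = +1.31 V) is the cathode; Pb²⁺/Pb (E° = -0.10 V) is the anode, so E°cell = +1.41 V.
Balancing electrons gives n = 6 (lcm of 6 and 2).
ΔG° = −nFE° = −(6)(96485)(+1.41) = -816,263 J = -816.3 kJ.

-816.3 kJ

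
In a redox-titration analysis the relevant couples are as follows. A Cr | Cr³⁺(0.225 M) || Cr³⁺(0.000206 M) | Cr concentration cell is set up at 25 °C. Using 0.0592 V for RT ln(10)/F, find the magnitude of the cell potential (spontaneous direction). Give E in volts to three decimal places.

For a concentration cell E°cell = 0. The 0.225 M side is the cathode (reduction is favoured where [Cr³⁺] is higher).
With n = 3, E = −(0.0592/3) log([Cr³⁺]ₐₙ/[Cr³⁺]꜀ₐₜ) = −(0.0592/3) log(0.000206/0.225) = −(0.0592/3)(-3.038) = +0.060 V.

+0.060 V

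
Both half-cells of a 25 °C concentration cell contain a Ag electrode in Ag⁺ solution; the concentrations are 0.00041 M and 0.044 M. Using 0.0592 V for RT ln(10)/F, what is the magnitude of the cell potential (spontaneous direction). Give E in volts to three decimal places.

+0.120 V

For a concentration cell E°cell = 0. The 0.044 M side is the cathode (reduction is favoured where [Ag⁺] is higher).
With n = 1, E = −(0.0592/1) log([Ag⁺]ₐₙ/[Ag⁺]꜀ₐₜ) = −(0.0592/1) log(0.00041/0.044) = −(0.0592/1)(-2.031) = +0.120 V.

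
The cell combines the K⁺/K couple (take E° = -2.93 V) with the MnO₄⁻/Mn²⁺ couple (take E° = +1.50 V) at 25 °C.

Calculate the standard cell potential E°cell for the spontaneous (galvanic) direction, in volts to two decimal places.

+4.43 V

The MnO₄⁻/Mn²⁺ couple has the higher reduction potential, so it is the cathode; K⁺/K is oxidised at the anode.
E°cell = E°(cathode) − E°(anode) = (+1.50) − (-2.93) = +4.43 V.
Since E°cell > 0, the reaction is spontaneous under standard conditions.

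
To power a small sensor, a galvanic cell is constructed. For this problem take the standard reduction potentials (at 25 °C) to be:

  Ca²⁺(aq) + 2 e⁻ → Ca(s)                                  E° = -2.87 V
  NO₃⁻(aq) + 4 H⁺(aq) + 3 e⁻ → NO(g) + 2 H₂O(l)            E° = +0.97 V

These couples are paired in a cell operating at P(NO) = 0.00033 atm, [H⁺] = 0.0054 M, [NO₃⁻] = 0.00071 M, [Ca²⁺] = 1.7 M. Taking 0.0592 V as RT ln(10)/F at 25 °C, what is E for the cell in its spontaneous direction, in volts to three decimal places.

NO₃⁻/NO is the cathode (higher E°), Ca²⁺/Ca the anode: E°cell = +0.97 − (-2.87) = +3.84 V, n = 6.
Overall: 2 NO₃⁻(aq) + 8 H⁺(aq) + 3 Ca(s) → 2 NO(g) + 4 H₂O(l) + 3 Ca²⁺(aq)
Q = P(NO)^2·[Ca²⁺]^3 / ([NO₃⁻]^2·[H⁺]^8); log Q = 18.167.
E = E° − (0.0592/n) log Q = +3.84 − (0.0592/6)(18.167) = +3.661 V.

+3.661 V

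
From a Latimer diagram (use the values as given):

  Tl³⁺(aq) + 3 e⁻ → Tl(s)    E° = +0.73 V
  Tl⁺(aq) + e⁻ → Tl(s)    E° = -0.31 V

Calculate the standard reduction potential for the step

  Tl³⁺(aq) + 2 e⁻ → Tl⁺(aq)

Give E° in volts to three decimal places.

Sequential free energies add, so n₃E°₃ = n₁E°₁ + n₂E°₂.
With n₃ = 3, and the known step contributing 1×(-0.31) V, the unknown satisfies 2·E° = 3×(+0.73) − 1×(-0.31) = +2.500.
E° = +2.500 / 2 = +1.250 V.

+1.250 V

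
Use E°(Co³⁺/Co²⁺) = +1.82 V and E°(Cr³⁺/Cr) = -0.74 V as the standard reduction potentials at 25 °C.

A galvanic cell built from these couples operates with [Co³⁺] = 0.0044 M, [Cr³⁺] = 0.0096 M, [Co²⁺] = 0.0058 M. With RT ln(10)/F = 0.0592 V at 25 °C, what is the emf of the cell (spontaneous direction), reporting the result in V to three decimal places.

Co³⁺/Co²⁺ is the cathode (higher E°), Cr³⁺/Cr the anode: E°cell = +1.82 − (-0.74) = +2.56 V, n = 3.
Overall: 3 Co³⁺(aq) + Cr(s) → 3 Co²⁺(aq) + Cr³⁺(aq)
Q = [Co²⁺]^3·[Cr³⁺] / ([Co³⁺]^3); log Q = -1.658.
E = E° − (0.0592/n) log Q = +2.56 − (0.0592/3)(-1.658) = +2.593 V.

+2.593 V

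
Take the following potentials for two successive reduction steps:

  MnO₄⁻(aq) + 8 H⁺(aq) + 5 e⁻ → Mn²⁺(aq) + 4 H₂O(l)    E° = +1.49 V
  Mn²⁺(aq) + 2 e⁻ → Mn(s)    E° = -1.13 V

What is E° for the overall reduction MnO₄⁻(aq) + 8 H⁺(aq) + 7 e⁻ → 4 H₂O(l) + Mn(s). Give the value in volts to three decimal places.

+0.741 V

Since ΔG° = −nFE° is additive over sequential reductions, n₃E°₃ = n₁E°₁ + n₂E°₂.
E°₃ = (5×+1.49 + 2×-1.13) / 7 = (+5.190) / 7 = +0.741 V.
E° values themselves are not directly additive — weighting by electron count is essential.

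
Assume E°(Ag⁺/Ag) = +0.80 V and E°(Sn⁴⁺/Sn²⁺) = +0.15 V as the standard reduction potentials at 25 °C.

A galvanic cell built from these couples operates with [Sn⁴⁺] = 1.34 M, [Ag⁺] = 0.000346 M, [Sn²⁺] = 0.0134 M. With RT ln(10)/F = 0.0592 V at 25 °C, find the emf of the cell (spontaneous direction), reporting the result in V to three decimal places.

Ag⁺/Ag is the cathode (higher E°), Sn⁴⁺/Sn²⁺ the anode: E°cell = +0.80 − (+0.15) = +0.65 V, n = 2.
Overall: 2 Ag⁺(aq) + Sn²⁺(aq) → 2 Ag(s) + Sn⁴⁺(aq)
Q = [Sn⁴⁺] / ([Ag⁺]^2·[Sn²⁺]); log Q = 8.922.
E = E° − (0.0592/n) log Q = +0.65 − (0.0592/2)(8.922) = +0.386 V.

+0.386 V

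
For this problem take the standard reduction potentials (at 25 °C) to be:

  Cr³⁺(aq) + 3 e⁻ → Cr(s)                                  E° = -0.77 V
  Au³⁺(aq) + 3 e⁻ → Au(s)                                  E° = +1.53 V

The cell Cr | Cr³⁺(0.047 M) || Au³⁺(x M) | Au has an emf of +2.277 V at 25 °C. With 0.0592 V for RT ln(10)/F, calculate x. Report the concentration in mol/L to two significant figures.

0.0032 M

Au³⁺/Au is the cathode, Cr³⁺/Cr the anode: E°cell = +2.30 V, n = 3.
Overall reaction: Au³⁺(aq) + Cr(s) → Au(s) + Cr³⁺(aq); Q = [Cr³⁺]^1/[Au³⁺]^1.
From E = E° − (0.0592/n) log Q: log Q = (E° − E)·n/0.0592 = (+2.30 − (+2.277))·3/0.0592 = 1.1655.
So 1·log[Au³⁺] = 1·log(0.047) − log Q = -1.3279 − (1.1655) = -2.4934; [Au³⁺] = 10^(-2.4934) ≈ 0.0032 M.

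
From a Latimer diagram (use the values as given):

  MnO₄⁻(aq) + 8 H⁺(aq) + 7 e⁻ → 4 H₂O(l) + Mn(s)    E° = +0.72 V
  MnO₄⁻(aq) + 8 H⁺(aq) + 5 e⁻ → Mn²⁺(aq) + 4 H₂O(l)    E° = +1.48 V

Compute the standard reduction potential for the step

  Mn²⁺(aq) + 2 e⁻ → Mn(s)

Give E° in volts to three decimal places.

Sequential free energies add, so n₃E°₃ = n₁E°₁ + n₂E°₂.
With n₃ = 7, and the known step contributing 5×(+1.48) V, the unknown satisfies 2·E° = 7×(+0.72) − 5×(+1.48) = -2.360.
E° = -2.360 / 2 = -1.180 V.

-1.180 V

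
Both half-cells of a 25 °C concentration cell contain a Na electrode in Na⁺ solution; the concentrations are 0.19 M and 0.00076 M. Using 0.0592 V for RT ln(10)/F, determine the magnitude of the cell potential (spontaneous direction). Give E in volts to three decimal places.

For a concentration cell E°cell = 0. The 0.19 M side is the cathode (reduction is favoured where [Na⁺] is higher).
With n = 1, E = −(0.0592/1) log([Na⁺]ₐₙ/[Na⁺]꜀ₐₜ) = −(0.0592/1) log(0.00076/0.19) = −(0.0592/1)(-2.398) = +0.142 V.

+0.142 V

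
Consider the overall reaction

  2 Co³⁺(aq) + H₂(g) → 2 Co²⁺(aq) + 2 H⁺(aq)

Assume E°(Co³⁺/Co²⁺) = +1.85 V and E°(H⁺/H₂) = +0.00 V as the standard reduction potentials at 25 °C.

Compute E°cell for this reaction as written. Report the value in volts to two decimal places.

+1.85 V

The Co³⁺/Co²⁺ couple has the higher reduction potential, so it is the cathode; H⁺/H₂ is oxidised at the anode.
E°cell = E°(cathode) − E°(anode) = (+1.85) − (+0.00) = +1.85 V.
Since E°cell > 0, the reaction is spontaneous under standard conditions.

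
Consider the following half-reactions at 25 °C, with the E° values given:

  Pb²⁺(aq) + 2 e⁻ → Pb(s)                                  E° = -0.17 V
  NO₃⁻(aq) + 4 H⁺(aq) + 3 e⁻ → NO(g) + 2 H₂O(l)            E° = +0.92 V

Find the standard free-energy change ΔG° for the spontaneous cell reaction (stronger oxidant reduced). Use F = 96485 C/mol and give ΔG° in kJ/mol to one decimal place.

NO₃⁻/NO (E° = +0.92 V) is the cathode; Pb²⁺/Pb (E° = -0.17 V) is the anode, so E°cell = +1.09 V.
Balancing electrons gives n = 6 (lcm of 3 and 2).
ΔG° = −nFE° = −(6)(96485)(+1.09) = -631,012 J = -631.0 kJ/mol.

-631.0 kJ/mol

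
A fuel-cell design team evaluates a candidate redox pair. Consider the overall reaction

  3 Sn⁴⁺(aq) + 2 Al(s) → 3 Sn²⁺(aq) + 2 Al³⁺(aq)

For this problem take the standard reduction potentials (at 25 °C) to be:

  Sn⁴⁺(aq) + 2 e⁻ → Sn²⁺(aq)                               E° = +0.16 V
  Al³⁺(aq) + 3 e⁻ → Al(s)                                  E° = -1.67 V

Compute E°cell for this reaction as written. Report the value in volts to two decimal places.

The Sn⁴⁺/Sn²⁺ couple has the higher reduction potential, so it is the cathode; Al³⁺/Al is oxidised at the anode.
E°cell = E°(cathode) − E°(anode) = (+0.16) − (-1.67) = +1.83 V.

+1.83 V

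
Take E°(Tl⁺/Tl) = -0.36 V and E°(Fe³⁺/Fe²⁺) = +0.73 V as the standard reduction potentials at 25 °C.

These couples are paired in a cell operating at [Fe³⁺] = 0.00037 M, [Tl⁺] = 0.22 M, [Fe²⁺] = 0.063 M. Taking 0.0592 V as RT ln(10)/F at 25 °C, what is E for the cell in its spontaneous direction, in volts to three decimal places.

+0.997 V

Fe³⁺/Fe²⁺ is the cathode (higher E°), Tl⁺/Tl the anode: E°cell = +0.73 − (-0.36) = +1.09 V, n = 1.
Overall: Fe³⁺(aq) + Tl(s) → Fe²⁺(aq) + Tl⁺(aq)
Q = [Fe²⁺]·[Tl⁺] / ([Fe³⁺]); log Q = 1.574.
E = E° − (0.0592/n) log Q = +1.09 − (0.0592/1)(1.574) = +0.997 V.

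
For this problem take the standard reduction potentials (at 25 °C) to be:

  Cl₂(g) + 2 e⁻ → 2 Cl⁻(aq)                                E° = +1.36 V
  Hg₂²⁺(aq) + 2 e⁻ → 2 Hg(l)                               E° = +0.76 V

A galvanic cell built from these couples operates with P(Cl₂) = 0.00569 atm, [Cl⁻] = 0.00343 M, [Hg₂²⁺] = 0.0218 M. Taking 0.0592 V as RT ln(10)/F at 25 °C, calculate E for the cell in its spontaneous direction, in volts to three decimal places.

+0.729 V

Cl₂/Cl⁻ is the cathode (higher E°), Hg₂²⁺/Hg the anode: E°cell = +1.36 − (+0.76) = +0.60 V, n = 2.
Overall: Cl₂(g) + 2 Hg(l) → 2 Cl⁻(aq) + Hg₂²⁺(aq)
Q = [Cl⁻]^2·[Hg₂²⁺] / (P(Cl₂)); log Q = -4.346.
E = E° − (0.0592/n) log Q = +0.60 − (0.0592/2)(-4.346) = +0.729 V.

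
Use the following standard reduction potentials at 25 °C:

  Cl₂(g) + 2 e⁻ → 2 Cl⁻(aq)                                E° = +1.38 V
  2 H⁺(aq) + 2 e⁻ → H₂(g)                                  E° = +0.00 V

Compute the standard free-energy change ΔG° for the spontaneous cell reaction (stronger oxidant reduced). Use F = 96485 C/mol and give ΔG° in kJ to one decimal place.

-266.3 kJ

Cl₂/Cl⁻ (E° = +1.38 V) is the cathode; H⁺/H₂ (E° = +0.00 V) is the anode, so E°cell = +1.38 V.
Balancing electrons gives n = 2 (lcm of 2 and 2).
ΔG° = −nFE° = −(2)(96485)(+1.38) = -266,299 J = -266.3 kJ.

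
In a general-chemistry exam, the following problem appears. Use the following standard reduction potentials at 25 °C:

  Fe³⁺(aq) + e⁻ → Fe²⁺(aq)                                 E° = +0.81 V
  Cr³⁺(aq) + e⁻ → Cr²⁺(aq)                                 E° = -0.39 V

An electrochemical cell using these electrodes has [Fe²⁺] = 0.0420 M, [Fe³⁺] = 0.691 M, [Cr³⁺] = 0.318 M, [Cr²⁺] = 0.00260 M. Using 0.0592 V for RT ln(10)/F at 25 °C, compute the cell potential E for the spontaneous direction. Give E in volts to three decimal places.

Fe³⁺/Fe²⁺ is the cathode (higher E°), Cr³⁺/Cr²⁺ the anode: E°cell = +0.81 − (-0.39) = +1.20 V, n = 1.
Overall: Fe³⁺(aq) + Cr²⁺(aq) → Fe²⁺(aq) + Cr³⁺(aq)
Q = [Fe²⁺]·[Cr³⁺] / ([Fe³⁺]·[Cr²⁺]); log Q = 0.871.
E = E° − (0.0592/n) log Q = +1.20 − (0.0592/1)(0.871) = +1.148 V.

+1.148 V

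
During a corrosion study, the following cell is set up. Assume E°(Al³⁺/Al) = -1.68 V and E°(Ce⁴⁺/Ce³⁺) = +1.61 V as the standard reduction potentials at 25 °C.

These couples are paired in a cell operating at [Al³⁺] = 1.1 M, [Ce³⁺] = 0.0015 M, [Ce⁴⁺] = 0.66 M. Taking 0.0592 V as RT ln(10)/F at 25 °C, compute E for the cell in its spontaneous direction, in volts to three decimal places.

+3.446 V

Ce⁴⁺/Ce³⁺ is the cathode (higher E°), Al³⁺/Al the anode: E°cell = +1.61 − (-1.68) = +3.29 V, n = 3.
Overall: 3 Ce⁴⁺(aq) + Al(s) → 3 Ce³⁺(aq) + Al³⁺(aq)
Q = [Ce³⁺]^3·[Al³⁺] / ([Ce⁴⁺]^3); log Q = -7.889.
E = E° − (0.0592/n) log Q = +3.29 − (0.0592/3)(-7.889) = +3.446 V.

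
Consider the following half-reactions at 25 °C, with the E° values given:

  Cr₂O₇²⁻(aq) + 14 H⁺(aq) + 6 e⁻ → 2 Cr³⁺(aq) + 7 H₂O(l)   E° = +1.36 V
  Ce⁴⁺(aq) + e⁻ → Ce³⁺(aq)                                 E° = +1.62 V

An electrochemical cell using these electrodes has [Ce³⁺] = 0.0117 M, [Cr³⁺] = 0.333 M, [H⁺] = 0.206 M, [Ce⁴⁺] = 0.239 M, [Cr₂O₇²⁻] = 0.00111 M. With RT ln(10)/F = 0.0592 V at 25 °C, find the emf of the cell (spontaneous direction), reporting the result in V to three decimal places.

+0.452 V

Ce⁴⁺/Ce³⁺ is the cathode (higher E°), Cr₂O₇²⁻/Cr³⁺ the anode: E°cell = +1.62 − (+1.36) = +0.26 V, n = 6.
Overall: 6 Ce⁴⁺(aq) + 2 Cr³⁺(aq) + 7 H₂O(l) → 6 Ce³⁺(aq) + Cr₂O₇²⁻(aq) + 14 H⁺(aq)
Q = [Ce³⁺]^6·[Cr₂O₇²⁻]·[H⁺]^14 / ([Ce⁴⁺]^6·[Cr³⁺]^2); log Q = -19.467.
E = E° − (0.0592/n) log Q = +0.26 − (0.0592/6)(-19.467) = +0.452 V.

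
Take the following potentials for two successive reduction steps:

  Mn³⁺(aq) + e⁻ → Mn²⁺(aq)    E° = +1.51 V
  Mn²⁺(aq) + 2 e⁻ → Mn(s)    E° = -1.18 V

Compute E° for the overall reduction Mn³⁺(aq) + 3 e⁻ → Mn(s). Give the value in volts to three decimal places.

-0.283 V

Since ΔG° = −nFE° is additive over sequential reductions, n₃E°₃ = n₁E°₁ + n₂E°₂.
E°₃ = (1×+1.51 + 2×-1.18) / 3 = (-0.850) / 3 = -0.283 V.
E° values themselves are not directly additive — weighting by electron count is essential.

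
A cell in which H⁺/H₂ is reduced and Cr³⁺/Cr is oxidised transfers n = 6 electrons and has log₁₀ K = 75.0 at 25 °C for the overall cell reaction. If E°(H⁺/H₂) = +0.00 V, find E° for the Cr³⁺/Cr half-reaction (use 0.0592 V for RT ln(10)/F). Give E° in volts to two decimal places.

E°cell = (0.0592/n)·log K = (0.0592/6)(75.0) = +0.740 V.
Since H⁺/H₂ is the cathode and Cr³⁺/Cr the anode, E°cell = E°(H⁺/H₂) − E°(Cr³⁺/Cr).
So E°(Cr³⁺/Cr) = E°(H⁺/H₂) − E°cell = (+0.00) − (+0.740) = -0.74 V.

-0.74 V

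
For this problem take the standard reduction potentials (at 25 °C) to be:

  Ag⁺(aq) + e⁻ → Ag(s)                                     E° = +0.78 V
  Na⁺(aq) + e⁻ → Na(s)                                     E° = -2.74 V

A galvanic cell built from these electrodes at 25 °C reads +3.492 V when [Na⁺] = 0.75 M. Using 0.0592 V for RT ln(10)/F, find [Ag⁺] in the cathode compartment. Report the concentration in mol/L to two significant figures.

Ag⁺/Ag is the cathode, Na⁺/Na the anode: E°cell = +3.52 V, n = 1.
Overall reaction: Ag⁺(aq) + Na(s) → Ag(s) + Na⁺(aq); Q = [Na⁺]^1/[Ag⁺]^1.
From E = E° − (0.0592/n) log Q: log Q = (E° − E)·n/0.0592 = (+3.52 − (+3.492))·1/0.0592 = 0.4730.
So 1·log[Ag⁺] = 1·log(0.75) − log Q = -0.1249 − (0.4730) = -0.5979; [Ag⁺] = 10^(-0.5979) ≈ 0.25 M.

0.25 M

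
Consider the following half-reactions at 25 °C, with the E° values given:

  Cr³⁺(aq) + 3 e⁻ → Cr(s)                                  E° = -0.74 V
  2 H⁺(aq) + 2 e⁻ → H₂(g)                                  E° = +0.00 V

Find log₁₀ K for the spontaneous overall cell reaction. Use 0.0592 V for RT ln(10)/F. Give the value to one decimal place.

Cathode: H⁺/H₂; anode: Cr³⁺/Cr. E°cell = +0.74 V, n = 6.
log K = nE°cell / 0.0592 = (6)(+0.74) / 0.0592 = 75.0.

75.0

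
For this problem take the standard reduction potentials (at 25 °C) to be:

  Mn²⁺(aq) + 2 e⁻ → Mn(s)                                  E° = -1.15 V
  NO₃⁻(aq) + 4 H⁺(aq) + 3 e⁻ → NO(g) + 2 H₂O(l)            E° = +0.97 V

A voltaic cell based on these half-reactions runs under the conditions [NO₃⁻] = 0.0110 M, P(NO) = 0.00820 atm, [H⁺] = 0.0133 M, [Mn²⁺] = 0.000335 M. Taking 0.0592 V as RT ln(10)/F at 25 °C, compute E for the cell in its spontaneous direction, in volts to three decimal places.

+2.077 V

NO₃⁻/NO is the cathode (higher E°), Mn²⁺/Mn the anode: E°cell = +0.97 − (-1.15) = +2.12 V, n = 6.
Overall: 2 NO₃⁻(aq) + 8 H⁺(aq) + 3 Mn(s) → 2 NO(g) + 4 H₂O(l) + 3 Mn²⁺(aq)
Q = P(NO)^2·[Mn²⁺]^3 / ([NO₃⁻]^2·[H⁺]^8); log Q = 4.329.
E = E° − (0.0592/n) log Q = +2.12 − (0.0592/6)(4.329) = +2.077 V.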